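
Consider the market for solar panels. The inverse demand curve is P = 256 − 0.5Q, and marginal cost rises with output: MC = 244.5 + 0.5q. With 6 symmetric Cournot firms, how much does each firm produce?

q_i = 2.875

Cournot with 6 identical firms: the symmetric best-response condition is 256 − 3.5q = 244.5 + 0.5q. Each firm produces q = 2.875, total output Q = 17.25, price P = 247.375.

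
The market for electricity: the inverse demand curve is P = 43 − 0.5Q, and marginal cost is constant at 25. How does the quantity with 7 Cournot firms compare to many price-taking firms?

Cournot with 7 identical firms: the symmetric best-response condition is 43 − 4q = 25. Each firm produces q = 4.5, total output Q = 31.5, price P = 27.25.
Under competition P = MC = 25, so Q = (43 − 25)/0.5 = 36.

Cournot: Q = 31.5; Competition: Q = 36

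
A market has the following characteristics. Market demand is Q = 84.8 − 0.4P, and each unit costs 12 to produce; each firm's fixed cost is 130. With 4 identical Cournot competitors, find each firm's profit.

Inverting demand: P = 212 − 2.5Q.
Cournot with 4 identical firms: the symmetric best-response condition is 212 − 12.5q = 12. Each firm produces q = 16, total output Q = 64, price P = 52.
Each firm's profit = (52 − 12)·16 − 130 = 510.

π_i = 510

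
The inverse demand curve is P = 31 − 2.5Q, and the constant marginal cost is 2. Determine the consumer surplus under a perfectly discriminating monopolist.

CS = 0

With perfect price discrimination, output is the efficient level Q = 11.6 (where demand meets MC), but every buyer pays their willingness to pay: CS = 0 and PS = total surplus.
CS = 0.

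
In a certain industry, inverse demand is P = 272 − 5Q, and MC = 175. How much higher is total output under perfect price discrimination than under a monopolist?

Total output rises by 9.7

A monopolist chooses Q where MR = MC. MR = 272 − 10Q; setting this equal to 175 gives Q = 9.7 and P = 223.5.
Under first-degree price discrimination the firm charges each unit its demand price and produces up to where P = MC, i.e. Q = 19.4. Consumer surplus is zero; producer surplus equals total surplus.
Change in total output: 19.4 − 9.7 = 9.7.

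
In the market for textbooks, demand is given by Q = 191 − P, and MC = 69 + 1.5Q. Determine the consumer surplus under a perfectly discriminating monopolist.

Inverting demand: P = 191 − Q.
With perfect price discrimination, output is the efficient level Q = 48.8 (where demand meets MC), but every buyer pays their willingness to pay: CS = 0 and PS = total surplus.
CS = 0.

CS = 0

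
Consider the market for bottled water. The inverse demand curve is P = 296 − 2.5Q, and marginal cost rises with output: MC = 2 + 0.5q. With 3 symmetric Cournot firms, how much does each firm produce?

In a 3-firm Cournot equilibrium, symmetry and the first-order condition give q = (296 − 2)/(10.5) = 28. So Q = 84 and P = 86.

q_i = 28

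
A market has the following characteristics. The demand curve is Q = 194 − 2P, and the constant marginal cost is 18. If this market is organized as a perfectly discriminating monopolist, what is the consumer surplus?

Inverting demand: P = 97 − 0.5Q.
Under first-degree price discrimination the firm charges each unit its demand price and produces up to where P = MC, i.e. Q = 158. Consumer surplus is zero; producer surplus equals total surplus.
CS = 0.

CS = 0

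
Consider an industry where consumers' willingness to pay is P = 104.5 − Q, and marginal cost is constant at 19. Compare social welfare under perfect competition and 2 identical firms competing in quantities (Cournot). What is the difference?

TS falls by 406.125

Under competition P = MC = 19, so Q = (104.5 − 19)/1 = 85.5.
CS = ½·(104.5 − 19)·85.5 = 3655.125; PS = (19 − 19)·85.5 = 0; TS = 3655.125.
Cournot with 2 identical firms: the symmetric best-response condition is 104.5 − 3q = 19. Each firm produces q = 28.5, total output Q = 57, price P = 47.5.
CS = ½·(104.5 − 47.5)·57 = 1624.5; PS = (47.5 − 19)·57 = 1624.5; TS = 3249.
Change in social welfare: 3249 − 3655.125 = −406.125.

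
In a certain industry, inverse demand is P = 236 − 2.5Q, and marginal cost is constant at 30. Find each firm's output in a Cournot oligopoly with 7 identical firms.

q_i = 10.3

With 7 symmetric Cournot firms, each firm's FOC gives 236 − 20q = 30, so q = 10.3, Q = 7·10.3 = 72.1, and P = 55.75.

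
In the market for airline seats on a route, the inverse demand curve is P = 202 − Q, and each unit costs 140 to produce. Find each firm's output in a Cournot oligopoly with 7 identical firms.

q_i = 7.75

In a 7-firm Cournot equilibrium, symmetry and the first-order condition give q = (202 − 140)/(8) = 7.75. So Q = 54.25 and P = 147.75.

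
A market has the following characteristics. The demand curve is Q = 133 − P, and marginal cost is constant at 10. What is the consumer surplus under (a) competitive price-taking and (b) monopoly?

Inverting demand: P = 133 − Q.
Perfect competition: P = MC = 10, so 133 − Q = 10 and Q = 123.
CS = ½·(133 − 10)·123 = 7564.5.
The monopolist equates marginal revenue to marginal cost: 133 − 2Q = 10, so Q = 61.5. From demand, P = 71.5.
CS = ½·(133 − 71.5)·61.5 = 1891.125.

Competition: CS = 7564.5; Monopoly: CS = 1891.125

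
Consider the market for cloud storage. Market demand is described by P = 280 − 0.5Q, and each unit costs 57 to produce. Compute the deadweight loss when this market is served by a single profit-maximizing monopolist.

DWL = 12432.25

Under competition P = MC = 57, so Q = (280 − 57)/0.5 = 446.
A monopolist chooses Q where MR = MC. MR = 280 − Q; setting this equal to 57 gives Q = 223 and P = 168.5.
DWL is the triangle between Q = 223 and Q = 446: ½·(446 − 223)·(168.5 − 57) = 12432.25.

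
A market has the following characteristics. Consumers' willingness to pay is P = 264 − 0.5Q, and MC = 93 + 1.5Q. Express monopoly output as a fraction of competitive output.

Q_m/Q_c = 0.8

A monopolist chooses Q where MR = MC. MR = 264 − Q; setting this equal to 93 + 1.5Q gives Q = 68.4 and P = 229.8.
Competitive equilibrium sets price equal to marginal cost: 264 − 0.5Q = 93 + 1.5Q, so Q = 85.5 and P = 221.25.
Ratio Q_m/Q_c = 68.4/85.5 = 0.8.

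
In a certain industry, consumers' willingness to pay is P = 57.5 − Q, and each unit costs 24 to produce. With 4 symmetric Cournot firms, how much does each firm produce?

With 4 symmetric Cournot firms, each firm's FOC gives 57.5 − 5q = 24, so q = 6.7, Q = 4·6.7 = 26.8, and P = 30.7.

q_i = 6.7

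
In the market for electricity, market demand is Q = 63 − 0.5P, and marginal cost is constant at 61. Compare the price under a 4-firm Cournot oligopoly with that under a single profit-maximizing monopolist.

Inverting demand: P = 126 − 2Q.
With 4 symmetric Cournot firms, each firm's FOC gives 126 − 10q = 61, so q = 6.5, Q = 4·6.5 = 26, and P = 74.
Monopoly sets MR = MC: 126 − 4Q = 61 ⇒ Q = 16.25, P = 126 − 2·16.25 = 93.5.

Cournot: P = 74; Monopoly: P = 93.5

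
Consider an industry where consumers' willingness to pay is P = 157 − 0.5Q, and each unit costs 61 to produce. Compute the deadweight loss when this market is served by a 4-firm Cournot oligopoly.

DWL = 368.64

Competitive firms price at marginal cost: P = 61, giving Q = 192.
Cournot with 4 identical firms: the symmetric best-response condition is 157 − 2.5q = 61. Each firm produces q = 38.4, total output Q = 153.6, price P = 80.2.
DWL is the triangle between Q = 153.6 and Q = 192: ½·(192 − 153.6)·(80.2 − 61) = 368.64.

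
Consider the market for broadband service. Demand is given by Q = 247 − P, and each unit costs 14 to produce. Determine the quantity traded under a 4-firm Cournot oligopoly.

Inverting demand: P = 247 − Q.
In a 4-firm Cournot equilibrium, symmetry and the first-order condition give q = (247 − 14)/(5) = 46.6. So Q = 186.4 and P = 60.6.

Q = 186.4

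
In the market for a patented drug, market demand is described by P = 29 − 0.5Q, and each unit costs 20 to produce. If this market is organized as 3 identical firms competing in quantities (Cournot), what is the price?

In a 3-firm Cournot equilibrium, symmetry and the first-order condition give q = (29 − 20)/(2) = 4.5. So Q = 13.5 and P = 22.25.

P = 22.25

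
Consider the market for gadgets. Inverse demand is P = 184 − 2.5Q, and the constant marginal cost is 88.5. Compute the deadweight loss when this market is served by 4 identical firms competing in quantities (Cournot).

DWL = 72.962

Under competition P = MC = 88.5, so Q = (184 − 88.5)/2.5 = 38.2.
In a 4-firm Cournot equilibrium, symmetry and the first-order condition give q = (184 − 88.5)/(12.5) = 7.64. So Q = 30.56 and P = 107.6.
DWL is the triangle between Q = 30.56 and Q = 38.2: ½·(38.2 − 30.56)·(107.6 − 88.5) = 72.962.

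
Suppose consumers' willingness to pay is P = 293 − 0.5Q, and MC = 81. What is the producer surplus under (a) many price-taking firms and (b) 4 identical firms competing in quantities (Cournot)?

Competition: PS = 0; Cournot: PS = 14382.08

Under competition P = MC = 81, so Q = (293 − 81)/0.5 = 424.
PS = (81 − 81)·424 = 0.
Cournot with 4 identical firms: the symmetric best-response condition is 293 − 2.5q = 81. Each firm produces q = 84.8, total output Q = 339.2, price P = 123.4.
PS = (123.4 − 81)·339.2 = 14382.08.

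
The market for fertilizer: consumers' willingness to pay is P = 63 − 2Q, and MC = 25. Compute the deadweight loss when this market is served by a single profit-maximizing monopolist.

Perfect competition: P = MC = 25, so 63 − 2Q = 25 and Q = 19.
The monopolist equates marginal revenue to marginal cost: 63 − 4Q = 25, so Q = 9.5. From demand, P = 44.
DWL is the triangle between Q = 9.5 and Q = 19: ½·(19 − 9.5)·(44 − 25) = 90.25.

DWL = 90.25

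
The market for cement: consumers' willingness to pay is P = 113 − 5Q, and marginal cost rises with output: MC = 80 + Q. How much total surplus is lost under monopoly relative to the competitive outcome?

Competitive equilibrium sets price equal to marginal cost: 113 − 5Q = 80 + Q, so Q = 5.5 and P = 85.5.
Monopoly sets MR = MC: 113 − 10Q = 80 + Q ⇒ Q = 3, P = 113 − 5·3 = 98.
CS = ½·(113 − 85.5)·5.5 = 75.625; PS = (85.5·5.5 − 80·5.5 − ½·1·5.5²) = 15.125; TS = 90.75.
CS = ½·(113 − 98)·3 = 22.5; PS = (98·3 − 80·3 − ½·1·3²) = 49.5; TS = 72.
DWL = 90.75 − 72 = 18.75.

DWL = 18.75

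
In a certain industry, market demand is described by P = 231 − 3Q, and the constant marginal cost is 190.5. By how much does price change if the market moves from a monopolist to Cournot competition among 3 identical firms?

Price falls by 10.125

The monopolist equates marginal revenue to marginal cost: 231 − 6Q = 190.5, so Q = 6.75. From demand, P = 210.75.
Cournot with 3 identical firms: the symmetric best-response condition is 231 − 12q = 190.5. Each firm produces q = 3.375, total output Q = 10.125, price P = 200.625.
Change in price: 200.625 − 210.75 = −10.125.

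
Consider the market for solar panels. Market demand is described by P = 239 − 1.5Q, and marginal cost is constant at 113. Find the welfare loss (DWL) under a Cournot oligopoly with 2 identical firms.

Under competition P = MC = 113, so Q = (239 − 113)/1.5 = 84.
With 2 symmetric Cournot firms, each firm's FOC gives 239 − 4.5q = 113, so q = 28, Q = 2·28 = 56, and P = 155.
DWL is the triangle between Q = 56 and Q = 84: ½·(84 − 56)·(155 − 113) = 588.

DWL = 588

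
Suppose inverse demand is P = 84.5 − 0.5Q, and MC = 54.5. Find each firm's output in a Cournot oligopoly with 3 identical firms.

With 3 symmetric Cournot firms, each firm's FOC gives 84.5 − 2q = 54.5, so q = 15, Q = 3·15 = 45, and P = 62.

q_i = 15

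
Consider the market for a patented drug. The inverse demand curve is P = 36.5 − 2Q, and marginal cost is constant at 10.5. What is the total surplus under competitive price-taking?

Competitive firms price at marginal cost: P = 10.5, giving Q = 13.
CS = ½·(36.5 − 10.5)·13 = 169; PS = (10.5 − 10.5)·13 = 0; TS = 169.

TS = 169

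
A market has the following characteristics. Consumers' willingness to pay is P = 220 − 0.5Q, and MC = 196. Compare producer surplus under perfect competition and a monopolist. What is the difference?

Perfect competition: P = MC = 196, so 220 − 0.5Q = 196 and Q = 48.
PS = (196 − 196)·48 = 0.
The monopolist equates marginal revenue to marginal cost: 220 − Q = 196, so Q = 24. From demand, P = 208.
PS = (208 − 196)·24 = 288.
Change in producer surplus: 288 − 0 = 288.

Producer surplus rises by 288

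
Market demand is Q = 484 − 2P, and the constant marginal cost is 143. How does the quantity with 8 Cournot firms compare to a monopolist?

Cournot: Q = 176; Monopoly: Q = 99

Inverting demand: P = 242 − 0.5Q.
With 8 symmetric Cournot firms, each firm's FOC gives 242 − 4.5q = 143, so q = 22, Q = 8·22 = 176, and P = 154.
A monopolist chooses Q where MR = MC. MR = 242 − Q; setting this equal to 143 gives Q = 99 and P = 192.5.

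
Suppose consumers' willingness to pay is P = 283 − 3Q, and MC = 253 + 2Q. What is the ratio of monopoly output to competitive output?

Q_m/Q_c = 0.625

A monopolist chooses Q where MR = MC. MR = 283 − 6Q; setting this equal to 253 + 2Q gives Q = 3.75 and P = 271.75.
Under competition P = MC: 283 − 3Q = 253 + 2Q ⇒ Q = 6, P = 265.
Ratio Q_m/Q_c = 3.75/6 = 0.625.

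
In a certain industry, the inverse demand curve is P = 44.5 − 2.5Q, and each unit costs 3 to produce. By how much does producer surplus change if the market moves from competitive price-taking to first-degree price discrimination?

PS rises by 344.45

Perfect competition: P = MC = 3, so 44.5 − 2.5Q = 3 and Q = 16.6.
PS = (3 − 3)·16.6 = 0.
Under first-degree price discrimination the firm charges each unit its demand price and produces up to where P = MC, i.e. Q = 16.6. Consumer surplus is zero; producer surplus equals total surplus.
PS = ½·(44.5 − 3)·16.6 = 344.45.
Change in producer surplus: 344.45 − 0 = 344.45.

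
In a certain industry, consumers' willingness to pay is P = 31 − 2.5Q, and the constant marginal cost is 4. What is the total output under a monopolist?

Q = 5.4

A monopolist chooses Q where MR = MC. MR = 31 − 5Q; setting this equal to 4 gives Q = 5.4 and P = 17.5.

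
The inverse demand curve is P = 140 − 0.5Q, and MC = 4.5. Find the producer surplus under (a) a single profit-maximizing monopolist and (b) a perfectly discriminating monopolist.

The monopolist equates marginal revenue to marginal cost: 140 − Q = 4.5, so Q = 135.5. From demand, P = 72.25.
PS = (72.25 − 4.5)·135.5 = 9180.125.
With perfect price discrimination, output is the efficient level Q = 271 (where demand meets MC), but every buyer pays their willingness to pay: CS = 0 and PS = total surplus.
PS = ½·(140 − 4.5)·271 = 18360.25.

Monopoly: PS = 9180.125; Perfect PD: PS = 18360.25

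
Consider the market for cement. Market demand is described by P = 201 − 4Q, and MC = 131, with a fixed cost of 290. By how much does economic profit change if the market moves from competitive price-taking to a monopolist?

Under competition P = MC = 131, so Q = (201 − 131)/4 = 17.5.
Profit = (131 − 131)·17.5 − 290 = −290.
The monopolist equates marginal revenue to marginal cost: 201 − 8Q = 131, so Q = 8.75. From demand, P = 166.
Profit = (166 − 131)·8.75 − 290 = 16.25.
Change in economic profit: 16.25 − −290 = 306.25.

π rises by 306.25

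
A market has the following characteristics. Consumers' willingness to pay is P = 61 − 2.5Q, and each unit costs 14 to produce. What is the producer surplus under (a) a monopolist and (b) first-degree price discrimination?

Monopoly: PS = 220.9; Perfect PD: PS = 441.8

A monopolist chooses Q where MR = MC. MR = 61 − 5Q; setting this equal to 14 gives Q = 9.4 and P = 37.5.
PS = (37.5 − 14)·9.4 = 220.9.
A perfectly discriminating monopolist sells every unit with P(Q) ≥ MC(Q), so output equals the competitive quantity Q = 18.8. Each buyer pays their reservation price, so CS = 0 and the firm captures all surplus.
PS = ½·(61 − 14)·18.8 = 441.8.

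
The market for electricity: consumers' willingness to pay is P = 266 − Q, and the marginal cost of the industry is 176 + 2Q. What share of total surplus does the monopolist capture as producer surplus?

PS/TS = 0.8

A monopolist chooses Q where MR = MC. MR = 266 − 2Q; setting this equal to 176 + 2Q gives Q = 22.5 and P = 243.5.
CS = ½·(266 − 243.5)·22.5 = 253.125.
PS = P·Q − VC(Q) = 243.5·22.5 − (176·22.5 + ½·2·22.5²) = 1012.5.
Share captured = PS/TS = 1012.5/1265.625 = 0.8.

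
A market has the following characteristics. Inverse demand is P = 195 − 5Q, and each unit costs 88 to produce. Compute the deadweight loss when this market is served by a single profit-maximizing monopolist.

Competitive firms price at marginal cost: P = 88, giving Q = 21.4.
The monopolist equates marginal revenue to marginal cost: 195 − 10Q = 88, so Q = 10.7. From demand, P = 141.5.
DWL is the triangle between Q = 10.7 and Q = 21.4: ½·(21.4 − 10.7)·(141.5 − 88) = 286.225.

DWL = 286.225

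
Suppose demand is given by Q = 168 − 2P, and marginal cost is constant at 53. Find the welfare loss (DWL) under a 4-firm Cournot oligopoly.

DWL = 38.44

Inverting demand: P = 84 − 0.5Q.
Perfect competition: P = MC = 53, so 84 − 0.5Q = 53 and Q = 62.
In a 4-firm Cournot equilibrium, symmetry and the first-order condition give q = (84 − 53)/(2.5) = 12.4. So Q = 49.6 and P = 59.2.
DWL is the triangle between Q = 49.6 and Q = 62: ½·(62 − 49.6)·(59.2 − 53) = 38.44.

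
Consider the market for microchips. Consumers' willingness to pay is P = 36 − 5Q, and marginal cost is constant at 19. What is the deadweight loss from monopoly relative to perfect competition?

Under competition P = MC = 19, so Q = (36 − 19)/5 = 3.4.
Monopoly sets MR = MC: 36 − 10Q = 19 ⇒ Q = 1.7, P = 36 − 5·1.7 = 27.5.
DWL is the triangle between Q = 1.7 and Q = 3.4: ½·(3.4 − 1.7)·(27.5 − 19) = 7.225.

DWL = 7.225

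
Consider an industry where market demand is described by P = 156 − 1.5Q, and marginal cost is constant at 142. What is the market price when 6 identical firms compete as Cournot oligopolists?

P = 144

Cournot with 6 identical firms: the symmetric best-response condition is 156 − 10.5q = 142. Each firm produces q = 4/3, total output Q = 8, price P = 144.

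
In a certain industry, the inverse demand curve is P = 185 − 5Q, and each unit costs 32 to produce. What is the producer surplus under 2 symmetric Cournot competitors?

PS = 1040.4

With 2 symmetric Cournot firms, each firm's FOC gives 185 − 15q = 32, so q = 10.2, Q = 2·10.2 = 20.4, and P = 83.
PS = (83 − 32)·20.4 = 1040.4.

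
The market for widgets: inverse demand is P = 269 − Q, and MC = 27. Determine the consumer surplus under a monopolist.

CS = 7320.5

The monopolist equates marginal revenue to marginal cost: 269 − 2Q = 27, so Q = 121. From demand, P = 148.
CS = ½·(269 − 148)·121 = 7320.5.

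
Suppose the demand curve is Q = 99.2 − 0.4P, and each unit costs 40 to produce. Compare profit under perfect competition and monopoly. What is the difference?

Inverting demand: P = 248 − 2.5Q.
Under competition P = MC = 40, so Q = (248 − 40)/2.5 = 83.2.
Profit = (40 − 40)·83.2 = 0.
Monopoly sets MR = MC: 248 − 5Q = 40 ⇒ Q = 41.6, P = 248 − 2.5·41.6 = 144.
Profit = (144 − 40)·41.6 = 4326.4.
Change in profit: 4326.4 − 0 = 4326.4.

π rises by 4326.4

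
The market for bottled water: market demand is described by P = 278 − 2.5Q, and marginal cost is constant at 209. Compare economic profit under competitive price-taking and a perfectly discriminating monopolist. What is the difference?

Economic profit rises by 952.2

Competitive firms price at marginal cost: P = 209, giving Q = 27.6.
Profit = (209 − 209)·27.6 = 0.
With perfect price discrimination, output is the efficient level Q = 27.6 (where demand meets MC), but every buyer pays their willingness to pay: CS = 0 and PS = total surplus.
PS equals the full surplus area, 952.2. Profit = 952.2 = 952.2.
Change in economic profit: 952.2 − 0 = 952.2.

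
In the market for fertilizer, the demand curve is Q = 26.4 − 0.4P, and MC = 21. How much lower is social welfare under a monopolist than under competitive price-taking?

Social welfare falls by 101.25

Inverting demand: P = 66 − 2.5Q.
Competitive firms price at marginal cost: P = 21, giving Q = 18.
CS = ½·(66 − 21)·18 = 405; PS = (21 − 21)·18 = 0; TS = 405.
A monopolist chooses Q where MR = MC. MR = 66 − 5Q; setting this equal to 21 gives Q = 9 and P = 43.5.
CS = ½·(66 − 43.5)·9 = 101.25; PS = (43.5 − 21)·9 = 202.5; TS = 303.75.
Change in social welfare: 303.75 − 405 = −101.25.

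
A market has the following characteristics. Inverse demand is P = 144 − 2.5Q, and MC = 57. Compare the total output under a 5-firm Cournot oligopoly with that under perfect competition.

Cournot: Q = 29; Competition: Q = 34.8

With 5 symmetric Cournot firms, each firm's FOC gives 144 − 15q = 57, so q = 5.8, Q = 5·5.8 = 29, and P = 71.5.
Competitive firms price at marginal cost: P = 57, giving Q = 34.8.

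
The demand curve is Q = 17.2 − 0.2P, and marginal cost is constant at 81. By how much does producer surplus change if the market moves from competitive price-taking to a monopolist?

Inverting demand: P = 86 − 5Q.
Under competition P = MC = 81, so Q = (86 − 81)/5 = 1.
PS = (81 − 81)·1 = 0.
The monopolist equates marginal revenue to marginal cost: 86 − 10Q = 81, so Q = 0.5. From demand, P = 83.5.
PS = (83.5 − 81)·0.5 = 1.25.
Change in producer surplus: 1.25 − 0 = 1.25.

PS rises by 1.25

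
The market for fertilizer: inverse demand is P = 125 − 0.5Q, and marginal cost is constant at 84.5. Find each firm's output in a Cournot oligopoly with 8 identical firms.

With 8 symmetric Cournot firms, each firm's FOC gives 125 − 4.5q = 84.5, so q = 9, Q = 8·9 = 72, and P = 89.

q_i = 9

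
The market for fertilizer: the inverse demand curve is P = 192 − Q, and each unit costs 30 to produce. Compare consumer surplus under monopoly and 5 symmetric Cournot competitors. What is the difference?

CS rises by 5832

A monopolist chooses Q where MR = MC. MR = 192 − 2Q; setting this equal to 30 gives Q = 81 and P = 111.
CS = ½·(192 − 111)·81 = 3280.5.
With 5 symmetric Cournot firms, each firm's FOC gives 192 − 6q = 30, so q = 27, Q = 5·27 = 135, and P = 57.
CS = ½·(192 − 57)·135 = 9112.5.
Change in consumer surplus: 9112.5 − 3280.5 = 5832.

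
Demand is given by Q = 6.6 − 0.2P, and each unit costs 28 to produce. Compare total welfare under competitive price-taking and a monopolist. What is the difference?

TS falls by 0.625

Inverting demand: P = 33 − 5Q.
Competitive firms price at marginal cost: P = 28, giving Q = 1.
CS = ½·(33 − 28)·1 = 2.5; PS = (28 − 28)·1 = 0; TS = 2.5.
Monopoly sets MR = MC: 33 − 10Q = 28 ⇒ Q = 0.5, P = 33 − 5·0.5 = 30.5.
CS = ½·(33 − 30.5)·0.5 = 0.625; PS = (30.5 − 28)·0.5 = 1.25; TS = 1.875.
Change in total welfare: 1.875 − 2.5 = −0.625.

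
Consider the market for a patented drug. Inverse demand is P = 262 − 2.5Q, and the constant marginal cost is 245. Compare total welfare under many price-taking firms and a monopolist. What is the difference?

Total welfare falls by 14.45

Under competition P = MC = 245, so Q = (262 − 245)/2.5 = 6.8.
CS = ½·(262 − 245)·6.8 = 57.8; PS = (245 − 245)·6.8 = 0; TS = 57.8.
Monopoly sets MR = MC: 262 − 5Q = 245 ⇒ Q = 3.4, P = 262 − 2.5·3.4 = 253.5.
CS = ½·(262 − 253.5)·3.4 = 14.45; PS = (253.5 − 245)·3.4 = 28.9; TS = 43.35.
Change in total welfare: 43.35 − 57.8 = −14.45.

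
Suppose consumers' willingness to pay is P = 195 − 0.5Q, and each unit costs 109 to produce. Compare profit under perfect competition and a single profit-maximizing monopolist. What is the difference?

Competitive firms price at marginal cost: P = 109, giving Q = 172.
Profit = (109 − 109)·172 = 0.
Monopoly sets MR = MC: 195 − Q = 109 ⇒ Q = 86, P = 195 − 0.5·86 = 152.
Profit = (152 − 109)·86 = 3698.
Change in profit: 3698 − 0 = 3698.

Profit rises by 3698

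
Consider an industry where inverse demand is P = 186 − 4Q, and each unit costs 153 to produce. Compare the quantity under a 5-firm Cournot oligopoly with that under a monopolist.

Cournot: Q = 6.875; Monopoly: Q = 4.125

With 5 symmetric Cournot firms, each firm's FOC gives 186 − 24q = 153, so q = 1.375, Q = 5·1.375 = 6.875, and P = 158.5.
A monopolist chooses Q where MR = MC. MR = 186 − 8Q; setting this equal to 153 gives Q = 4.125 and P = 169.5.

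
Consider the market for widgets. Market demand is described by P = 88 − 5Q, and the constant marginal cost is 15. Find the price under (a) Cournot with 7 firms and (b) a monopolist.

Cournot: P = 24.125; Monopoly: P = 51.5

With 7 symmetric Cournot firms, each firm's FOC gives 88 − 40q = 15, so q = 1.825, Q = 7·1.825 = 12.775, and P = 24.125.
The monopolist equates marginal revenue to marginal cost: 88 − 10Q = 15, so Q = 7.3. From demand, P = 51.5.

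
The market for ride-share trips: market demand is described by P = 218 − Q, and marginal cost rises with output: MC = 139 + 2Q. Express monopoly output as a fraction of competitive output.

The monopolist equates marginal revenue to marginal cost: 218 − 2Q = 139 + 2Q, so Q = 19.75. From demand, P = 198.25.
Under competition P = MC: 218 − Q = 139 + 2Q ⇒ Q = 79/3, P = 575/3.
Ratio Q_m/Q_c = 19.75/(79/3) = 0.75.

Q_m/Q_c = 0.75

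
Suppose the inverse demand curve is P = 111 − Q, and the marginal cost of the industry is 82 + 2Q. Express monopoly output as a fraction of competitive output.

Q_m/Q_c = 0.75

A monopolist chooses Q where MR = MC. MR = 111 − 2Q; setting this equal to 82 + 2Q gives Q = 7.25 and P = 103.75.
Competitive equilibrium sets price equal to marginal cost: 111 − Q = 82 + 2Q, so Q = 29/3 and P = 304/3.
Ratio Q_m/Q_c = 7.25/(29/3) = 0.75.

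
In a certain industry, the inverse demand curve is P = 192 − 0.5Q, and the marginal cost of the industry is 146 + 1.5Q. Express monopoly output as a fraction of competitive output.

Q_m/Q_c = 0.8

A monopolist chooses Q where MR = MC. MR = 192 − Q; setting this equal to 146 + 1.5Q gives Q = 18.4 and P = 182.8.
Competitive equilibrium sets price equal to marginal cost: 192 − 0.5Q = 146 + 1.5Q, so Q = 23 and P = 180.5.
Ratio Q_m/Q_c = 18.4/23 = 0.8.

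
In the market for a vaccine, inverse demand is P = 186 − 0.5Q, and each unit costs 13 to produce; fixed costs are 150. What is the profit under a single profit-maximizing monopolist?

The monopolist equates marginal revenue to marginal cost: 186 − Q = 13, so Q = 173. From demand, P = 99.5.
Profit = (99.5 − 13)·173 − 150 = 14814.5.

Profit = 14814.5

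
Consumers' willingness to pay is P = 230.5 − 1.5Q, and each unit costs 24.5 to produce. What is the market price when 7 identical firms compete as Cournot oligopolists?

With 7 symmetric Cournot firms, each firm's FOC gives 230.5 − 12q = 24.5, so q = 103/6, Q = 7·103/6 = 721/6, and P = 50.25.

P = 50.25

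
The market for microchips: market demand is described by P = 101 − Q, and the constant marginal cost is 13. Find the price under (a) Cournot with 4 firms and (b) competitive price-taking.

Cournot with 4 identical firms: the symmetric best-response condition is 101 − 5q = 13. Each firm produces q = 17.6, total output Q = 70.4, price P = 30.6.
Under competition P = MC = 13, so Q = (101 − 13)/1 = 88.

Cournot: P = 30.6; Competition: P = 13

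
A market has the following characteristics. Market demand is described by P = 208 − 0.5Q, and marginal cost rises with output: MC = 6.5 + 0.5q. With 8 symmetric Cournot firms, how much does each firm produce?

q_i = 40.3

Cournot with 8 identical firms: the symmetric best-response condition is 208 − 4.5q = 6.5 + 0.5q. Each firm produces q = 40.3, total output Q = 322.4, price P = 46.8.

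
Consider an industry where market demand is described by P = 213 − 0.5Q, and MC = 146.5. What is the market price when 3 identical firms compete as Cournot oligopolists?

With 3 symmetric Cournot firms, each firm's FOC gives 213 − 2q = 146.5, so q = 33.25, Q = 3·33.25 = 99.75, and P = 163.125.

P = 163.125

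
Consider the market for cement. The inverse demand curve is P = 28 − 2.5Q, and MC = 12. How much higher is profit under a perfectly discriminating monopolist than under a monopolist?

π rises by 25.6

The monopolist equates marginal revenue to marginal cost: 28 − 5Q = 12, so Q = 3.2. From demand, P = 20.
Profit = (20 − 12)·3.2 = 25.6.
A perfectly discriminating monopolist sells every unit with P(Q) ≥ MC(Q), so output equals the competitive quantity Q = 6.4. Each buyer pays their reservation price, so CS = 0 and the firm captures all surplus.
PS equals the full surplus area, 51.2. Profit = 51.2 = 51.2.
Change in profit: 51.2 − 25.6 = 25.6.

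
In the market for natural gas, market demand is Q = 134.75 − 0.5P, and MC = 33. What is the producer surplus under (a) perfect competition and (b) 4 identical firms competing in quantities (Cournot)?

Inverting demand: P = 269.5 − 2Q.
Perfect competition: P = MC = 33, so 269.5 − 2Q = 33 and Q = 118.25.
PS = (33 − 33)·118.25 = 0.
Cournot with 4 identical firms: the symmetric best-response condition is 269.5 − 10q = 33. Each firm produces q = 23.65, total output Q = 94.6, price P = 80.3.
PS = (80.3 − 33)·94.6 = 4474.58.

Competition: PS = 0; Cournot: PS = 4474.58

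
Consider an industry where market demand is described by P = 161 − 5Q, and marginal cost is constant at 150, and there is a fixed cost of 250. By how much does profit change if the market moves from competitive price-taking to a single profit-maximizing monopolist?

Under competition P = MC = 150, so Q = (161 − 150)/5 = 2.2.
Profit = (150 − 150)·2.2 − 250 = −250.
A monopolist chooses Q where MR = MC. MR = 161 − 10Q; setting this equal to 150 gives Q = 1.1 and P = 155.5.
Profit = (155.5 − 150)·1.1 − 250 = −243.95.
Change in profit: −243.95 − −250 = 6.05.

Profit rises by 6.05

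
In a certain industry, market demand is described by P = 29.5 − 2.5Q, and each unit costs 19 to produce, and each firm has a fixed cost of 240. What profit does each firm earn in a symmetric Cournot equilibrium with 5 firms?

Cournot with 5 identical firms: the symmetric best-response condition is 29.5 − 15q = 19. Each firm produces q = 0.7, total output Q = 3.5, price P = 20.75.
Each firm's profit = (20.75 − 19)·0.7 − 240 = −238.775.

π_i = −238.775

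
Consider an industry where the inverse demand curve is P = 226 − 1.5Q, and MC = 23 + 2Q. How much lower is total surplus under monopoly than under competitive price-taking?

Total surplus falls by 529.83

Competitive equilibrium sets price equal to marginal cost: 226 − 1.5Q = 23 + 2Q, so Q = 58 and P = 139.
CS = ½·(226 − 139)·58 = 2523; PS = (139·58 − 23·58 − ½·2·58²) = 3364; TS = 5887.
The monopolist equates marginal revenue to marginal cost: 226 − 3Q = 23 + 2Q, so Q = 40.6. From demand, P = 165.1.
CS = ½·(226 − 165.1)·40.6 = 1236.27; PS = (165.1·40.6 − 23·40.6 − ½·2·40.6²) = 4120.9; TS = 5357.17.
Change in total surplus: 5357.17 − 5887 = −529.83.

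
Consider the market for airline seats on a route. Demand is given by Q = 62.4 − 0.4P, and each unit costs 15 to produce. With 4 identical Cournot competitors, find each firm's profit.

π_i = 318.096

Inverting demand: P = 156 − 2.5Q.
Cournot with 4 identical firms: the symmetric best-response condition is 156 − 12.5q = 15. Each firm produces q = 11.28, total output Q = 45.12, price P = 43.2.
Each firm's profit = (43.2 − 15)·11.28 = 318.096.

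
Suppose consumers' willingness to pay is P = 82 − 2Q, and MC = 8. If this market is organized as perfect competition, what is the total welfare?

Under competition P = MC = 8, so Q = (82 − 8)/2 = 37.
CS = ½·(82 − 8)·37 = 1369; PS = (8 − 8)·37 = 0; TS = 1369.

TS = 1369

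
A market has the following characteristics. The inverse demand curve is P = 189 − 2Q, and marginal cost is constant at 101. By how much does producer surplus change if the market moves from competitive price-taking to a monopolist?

Competitive firms price at marginal cost: P = 101, giving Q = 44.
PS = (101 − 101)·44 = 0.
A monopolist chooses Q where MR = MC. MR = 189 − 4Q; setting this equal to 101 gives Q = 22 and P = 145.
PS = (145 − 101)·22 = 968.
Change in producer surplus: 968 − 0 = 968.

Producer surplus rises by 968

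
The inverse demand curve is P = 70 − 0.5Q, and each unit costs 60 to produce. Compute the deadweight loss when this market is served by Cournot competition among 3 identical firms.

DWL = 6.25

Perfect competition: P = MC = 60, so 70 − 0.5Q = 60 and Q = 20.
Cournot with 3 identical firms: the symmetric best-response condition is 70 − 2q = 60. Each firm produces q = 5, total output Q = 15, price P = 62.5.
DWL is the triangle between Q = 15 and Q = 20: ½·(20 − 15)·(62.5 − 60) = 6.25.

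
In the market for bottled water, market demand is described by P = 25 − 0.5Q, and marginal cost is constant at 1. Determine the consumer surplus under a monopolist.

CS = 144

The monopolist equates marginal revenue to marginal cost: 25 − Q = 1, so Q = 24. From demand, P = 13.
CS = ½·(25 − 13)·24 = 144.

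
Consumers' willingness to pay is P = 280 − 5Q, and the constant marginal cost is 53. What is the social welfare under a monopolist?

A monopolist chooses Q where MR = MC. MR = 280 − 10Q; setting this equal to 53 gives Q = 22.7 and P = 166.5.
CS = ½·(280 − 166.5)·22.7 = 1288.225; PS = (166.5 − 53)·22.7 = 2576.45; TS = 3864.675.

TS = 3864.675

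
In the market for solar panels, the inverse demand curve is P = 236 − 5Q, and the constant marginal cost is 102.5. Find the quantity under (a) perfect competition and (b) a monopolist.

Under competition P = MC = 102.5, so Q = (236 − 102.5)/5 = 26.7.
Monopoly sets MR = MC: 236 − 10Q = 102.5 ⇒ Q = 13.35, P = 236 − 5·13.35 = 169.25.

Competition: Q = 26.7; Monopoly: Q = 13.35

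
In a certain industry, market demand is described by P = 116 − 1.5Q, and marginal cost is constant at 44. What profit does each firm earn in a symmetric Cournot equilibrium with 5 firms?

Cournot with 5 identical firms: the symmetric best-response condition is 116 − 9q = 44. Each firm produces q = 8, total output Q = 40, price P = 56.
Each firm's profit = (56 − 44)·8 = 96.

π_i = 96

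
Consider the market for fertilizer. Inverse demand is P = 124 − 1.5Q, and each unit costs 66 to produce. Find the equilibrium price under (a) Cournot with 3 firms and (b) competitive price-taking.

With 3 symmetric Cournot firms, each firm's FOC gives 124 − 6q = 66, so q = 29/3, Q = 3·29/3 = 29, and P = 80.5.
Under competition P = MC = 66, so Q = (124 − 66)/1.5 = 116/3.

Cournot: P = 80.5; Competition: P = 66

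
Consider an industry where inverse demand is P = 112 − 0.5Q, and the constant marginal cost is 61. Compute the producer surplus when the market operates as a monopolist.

PS = 1300.5

The monopolist equates marginal revenue to marginal cost: 112 − Q = 61, so Q = 51. From demand, P = 86.5.
PS = (86.5 − 61)·51 = 1300.5.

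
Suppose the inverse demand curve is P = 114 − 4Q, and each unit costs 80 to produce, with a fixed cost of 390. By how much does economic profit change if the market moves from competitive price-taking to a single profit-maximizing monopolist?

Under competition P = MC = 80, so Q = (114 − 80)/4 = 8.5.
Profit = (80 − 80)·8.5 − 390 = −390.
Monopoly sets MR = MC: 114 − 8Q = 80 ⇒ Q = 4.25, P = 114 − 4·4.25 = 97.
Profit = (97 − 80)·4.25 − 390 = −317.75.
Change in economic profit: −317.75 − −390 = 72.25.

Economic profit rises by 72.25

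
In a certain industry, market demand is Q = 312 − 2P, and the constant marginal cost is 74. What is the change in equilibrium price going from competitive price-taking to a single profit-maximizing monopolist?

Equilibrium price rises by 41

Inverting demand: P = 156 − 0.5Q.
Perfect competition: P = MC = 74, so 156 − 0.5Q = 74 and Q = 164.
The monopolist equates marginal revenue to marginal cost: 156 − Q = 74, so Q = 82. From demand, P = 115.
Change in equilibrium price: 115 − 74 = 41.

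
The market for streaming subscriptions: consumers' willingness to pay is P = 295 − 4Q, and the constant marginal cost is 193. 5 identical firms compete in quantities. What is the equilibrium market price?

With 5 symmetric Cournot firms, each firm's FOC gives 295 − 24q = 193, so q = 4.25, Q = 5·4.25 = 21.25, and P = 210.

P = 210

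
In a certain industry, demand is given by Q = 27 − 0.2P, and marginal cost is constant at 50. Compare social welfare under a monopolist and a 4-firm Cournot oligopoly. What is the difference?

Inverting demand: P = 135 − 5Q.
A monopolist chooses Q where MR = MC. MR = 135 − 10Q; setting this equal to 50 gives Q = 8.5 and P = 92.5.
CS = ½·(135 − 92.5)·8.5 = 180.625; PS = (92.5 − 50)·8.5 = 361.25; TS = 541.875.
With 4 symmetric Cournot firms, each firm's FOC gives 135 − 25q = 50, so q = 3.4, Q = 4·3.4 = 13.6, and P = 67.
CS = ½·(135 − 67)·13.6 = 462.4; PS = (67 − 50)·13.6 = 231.2; TS = 693.6.
Change in social welfare: 693.6 − 541.875 = 151.725.

Social welfare rises by 151.725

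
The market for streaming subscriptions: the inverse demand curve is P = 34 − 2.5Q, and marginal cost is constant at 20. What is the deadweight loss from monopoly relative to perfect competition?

Perfect competition: P = MC = 20, so 34 − 2.5Q = 20 and Q = 5.6.
The monopolist equates marginal revenue to marginal cost: 34 − 5Q = 20, so Q = 2.8. From demand, P = 27.
DWL is the triangle between Q = 2.8 and Q = 5.6: ½·(5.6 − 2.8)·(27 − 20) = 9.8.

DWL = 9.8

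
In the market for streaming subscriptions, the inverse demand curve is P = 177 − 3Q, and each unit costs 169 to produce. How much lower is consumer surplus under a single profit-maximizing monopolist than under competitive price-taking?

Consumer surplus falls by 8

Competitive firms price at marginal cost: P = 169, giving Q = 8/3.
CS = ½·(177 − 169)·8/3 = 32/3.
The monopolist equates marginal revenue to marginal cost: 177 − 6Q = 169, so Q = 4/3. From demand, P = 173.
CS = ½·(177 − 173)·4/3 = 8/3.
Change in consumer surplus: 8/3 − 32/3 = −8.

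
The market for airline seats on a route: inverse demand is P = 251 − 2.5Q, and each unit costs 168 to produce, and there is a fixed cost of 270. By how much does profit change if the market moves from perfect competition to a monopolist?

π rises by 688.9

Under competition P = MC = 168, so Q = (251 − 168)/2.5 = 33.2.
Profit = (168 − 168)·33.2 − 270 = −270.
The monopolist equates marginal revenue to marginal cost: 251 − 5Q = 168, so Q = 16.6. From demand, P = 209.5.
Profit = (209.5 − 168)·16.6 − 270 = 418.9.
Change in profit: 418.9 − −270 = 688.9.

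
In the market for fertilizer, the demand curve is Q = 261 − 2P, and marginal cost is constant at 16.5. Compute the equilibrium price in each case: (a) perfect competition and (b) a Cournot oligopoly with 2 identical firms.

Inverting demand: P = 130.5 − 0.5Q.
Competitive firms price at marginal cost: P = 16.5, giving Q = 228.
With 2 symmetric Cournot firms, each firm's FOC gives 130.5 − 1.5q = 16.5, so q = 76, Q = 2·76 = 152, and P = 54.5.

Competition: P = 16.5; Cournot: P = 54.5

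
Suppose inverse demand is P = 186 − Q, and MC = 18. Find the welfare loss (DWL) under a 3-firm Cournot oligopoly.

Under competition P = MC = 18, so Q = (186 − 18)/1 = 168.
With 3 symmetric Cournot firms, each firm's FOC gives 186 − 4q = 18, so q = 42, Q = 3·42 = 126, and P = 60.
DWL is the triangle between Q = 126 and Q = 168: ½·(168 − 126)·(60 − 18) = 882.

DWL = 882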